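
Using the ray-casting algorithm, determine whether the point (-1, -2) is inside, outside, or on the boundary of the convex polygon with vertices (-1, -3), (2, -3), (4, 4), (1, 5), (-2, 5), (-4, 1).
The point (-1, -2) lies strictly inside the polygon

Cast a horizontal ray to the right from the query point and count how many polygon edges it crosses (each edge strictly once or zero times, handled with the usual half-open convention). 
Parity of crossings → odd ⇒ inside.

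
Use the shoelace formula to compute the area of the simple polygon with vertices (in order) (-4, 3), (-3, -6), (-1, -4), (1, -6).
Area = 14

Shoelace formula: Area = (1/2) |Σ_i (x_i · y_{i+1} − x_{i+1} · y_i)| (indices mod n). Compute each cross term:
  (-4)(-6) − (-3)(3) = 33
  (-3)(-4) − (-1)(-6) = 6
  (-1)(-6) − (1)(-4) = 10
  (1)(3) − (-4)(-6) = -21
Sum = 28, so (signed) Area = 28/2 = 14, |Area| = 14.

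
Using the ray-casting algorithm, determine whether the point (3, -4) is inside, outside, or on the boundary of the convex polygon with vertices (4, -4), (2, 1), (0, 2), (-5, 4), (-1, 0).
The point (3, -4) lies strictly outside the polygon

Cast a horizontal ray to the right from the query point and count how many polygon edges it crosses (each edge strictly once or zero times, handled with the usual half-open convention). 
Parity of crossings → even ⇒ outside.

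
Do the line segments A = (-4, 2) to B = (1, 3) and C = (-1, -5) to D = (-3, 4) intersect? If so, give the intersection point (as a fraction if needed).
Yes; intersection at (-123/47, 107/47) (t = 13/47 on AB, s = 38/47 on CD)

Parametrize AB as A + t(B − A) = (-4 + 5 t, 2 + 1 t) and CD as C + s(D − C) = (-1 + -2 s, -5 + 9 s). Solve the linear system for (t, s). Determinant = -47 ≠ 0, so a unique intersection of the containing lines exists. Solution: t = 13/47, s = 38/47 — both in [0, 1], so the segments cross. Intersection point: (-123/47, 107/47).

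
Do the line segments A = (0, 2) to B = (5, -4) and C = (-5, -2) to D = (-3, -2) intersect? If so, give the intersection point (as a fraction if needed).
No (intersection of containing lines falls outside at least one segment)

Parametrize and solve: t = 2/3, s = 25/6. At least one of these is outside [0, 1], so the segments do not intersect.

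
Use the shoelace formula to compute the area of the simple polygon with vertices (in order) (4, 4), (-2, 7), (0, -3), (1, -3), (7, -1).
Area = 97/2

Shoelace formula: Area = (1/2) |Σ_i (x_i · y_{i+1} − x_{i+1} · y_i)| (indices mod n). Compute each cross term:
  (4)(7) − (-2)(4) = 36
  (-2)(-3) − (0)(7) = 6
  (0)(-3) − (1)(-3) = 3
  (1)(-1) − (7)(-3) = 20
  (7)(4) − (4)(-1) = 32
Sum = 97, so (signed) Area = 97/2 = 97/2, |Area| = 97/2.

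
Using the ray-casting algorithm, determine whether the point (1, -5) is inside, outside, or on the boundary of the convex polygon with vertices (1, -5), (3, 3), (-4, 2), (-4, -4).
The point (1, -5) lies on the polygon boundary

Boundary check: the query satisfies the collinearity and bounding-box conditions for some polygon edge, so it lies exactly on the boundary.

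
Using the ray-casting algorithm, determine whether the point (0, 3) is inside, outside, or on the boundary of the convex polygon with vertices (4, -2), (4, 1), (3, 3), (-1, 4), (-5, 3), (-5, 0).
The point (0, 3) lies strictly inside the polygon

Cast a horizontal ray to the right from the query point and count how many polygon edges it crosses (each edge strictly once or zero times, handled with the usual half-open convention). 
Parity of crossings → odd ⇒ inside.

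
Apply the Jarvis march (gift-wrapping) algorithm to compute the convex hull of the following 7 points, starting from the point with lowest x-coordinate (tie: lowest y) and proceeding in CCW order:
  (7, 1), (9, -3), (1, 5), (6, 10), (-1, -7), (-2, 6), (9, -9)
Hull (CCW) = [(-2, 6), (-1, -7), (9, -9), (9, -3), (6, 10)]

Jarvis march: at each step, from the current hull vertex p, select the next vertex q as the point such that every other point lies strictly to the left of (or on) the directed line p → q. (Equivalently: for every other point r, the cross product (q − p) × (r − p) ≥ 0.)
Starting point (lowest x, tie lowest y): (-2, 6). Wrap until returning to start. Resulting hull: (-2, 6), (-1, -7), (9, -9), (9, -3), (6, 10).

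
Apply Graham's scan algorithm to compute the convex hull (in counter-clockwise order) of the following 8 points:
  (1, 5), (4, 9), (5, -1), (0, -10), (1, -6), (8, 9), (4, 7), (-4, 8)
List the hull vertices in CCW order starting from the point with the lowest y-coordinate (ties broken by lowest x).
Hull (CCW) = [(0, -10), (5, -1), (8, 9), (4, 9), (-4, 8)]

Graham scan procedure:
  1. Find the pivot p₀ = point with lowest y (tie → lowest x): (0, -10).
  2. Sort the remaining points by polar angle around p₀.
  3. Walk through sorted points, maintaining a stack; pop the top while the last three entries make a non-left turn (cross product ≤ 0).
  4. Final stack is the convex hull in CCW order: (0, -10), (5, -1), (8, 9), (4, 9), (-4, 8).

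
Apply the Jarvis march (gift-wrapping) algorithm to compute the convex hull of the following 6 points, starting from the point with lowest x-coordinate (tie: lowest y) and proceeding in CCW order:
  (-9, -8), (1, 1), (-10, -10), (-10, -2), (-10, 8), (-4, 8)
Hull (CCW) = [(-10, -10), (1, 1), (-4, 8), (-10, 8)]

Jarvis march: at each step, from the current hull vertex p, select the next vertex q as the point such that every other point lies strictly to the left of (or on) the directed line p → q. (Equivalently: for every other point r, the cross product (q − p) × (r − p) ≥ 0.)
Starting point (lowest x, tie lowest y): (-10, -10). Wrap until returning to start. Resulting hull: (-10, -10), (1, 1), (-4, 8), (-10, 8).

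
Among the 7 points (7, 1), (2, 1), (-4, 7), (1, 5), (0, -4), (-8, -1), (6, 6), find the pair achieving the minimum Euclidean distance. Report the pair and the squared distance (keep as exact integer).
Pair = ((2, 1), (1, 5)); squared distance = 17

Compute all C(7, 2) = 21 pairwise squared distances (x_i − x_j)² + (y_i − y_j)². The minimum is 17, attained by the pair ((2, 1), (1, 5)).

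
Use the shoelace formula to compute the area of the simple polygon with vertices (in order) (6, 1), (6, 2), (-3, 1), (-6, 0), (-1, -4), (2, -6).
Area = 50

Shoelace formula: Area = (1/2) |Σ_i (x_i · y_{i+1} − x_{i+1} · y_i)| (indices mod n). Compute each cross term:
  (6)(2) − (6)(1) = 6
  (6)(1) − (-3)(2) = 12
  (-3)(0) − (-6)(1) = 6
  (-6)(-4) − (-1)(0) = 24
  (-1)(-6) − (2)(-4) = 14
  (2)(1) − (6)(-6) = 38
Sum = 100, so (signed) Area = 100/2 = 50, |Area| = 50.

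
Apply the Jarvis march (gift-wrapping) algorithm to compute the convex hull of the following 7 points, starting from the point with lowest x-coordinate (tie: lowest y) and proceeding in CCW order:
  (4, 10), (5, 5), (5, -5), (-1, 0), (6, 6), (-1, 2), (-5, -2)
Hull (CCW) = [(-5, -2), (5, -5), (6, 6), (4, 10)]

Jarvis march: at each step, from the current hull vertex p, select the next vertex q as the point such that every other point lies strictly to the left of (or on) the directed line p → q. (Equivalently: for every other point r, the cross product (q − p) × (r − p) ≥ 0.)
Starting point (lowest x, tie lowest y): (-5, -2). Wrap until returning to start. Resulting hull: (-5, -2), (5, -5), (6, 6), (4, 10).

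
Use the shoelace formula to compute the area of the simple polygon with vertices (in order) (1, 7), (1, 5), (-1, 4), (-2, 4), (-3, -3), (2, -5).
Area = 69/2

Shoelace formula: Area = (1/2) |Σ_i (x_i · y_{i+1} − x_{i+1} · y_i)| (indices mod n). Compute each cross term:
  (1)(5) − (1)(7) = -2
  (1)(4) − (-1)(5) = 9
  (-1)(4) − (-2)(4) = 4
  (-2)(-3) − (-3)(4) = 18
  (-3)(-5) − (2)(-3) = 21
  (2)(7) − (1)(-5) = 19
Sum = 69, so (signed) Area = 69/2 = 69/2, |Area| = 69/2.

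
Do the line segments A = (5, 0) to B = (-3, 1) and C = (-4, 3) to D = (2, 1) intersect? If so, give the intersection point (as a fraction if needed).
No (intersection of containing lines falls outside at least one segment)

Parametrize and solve: t = 0, s = 3/2. At least one of these is outside [0, 1], so the segments do not intersect.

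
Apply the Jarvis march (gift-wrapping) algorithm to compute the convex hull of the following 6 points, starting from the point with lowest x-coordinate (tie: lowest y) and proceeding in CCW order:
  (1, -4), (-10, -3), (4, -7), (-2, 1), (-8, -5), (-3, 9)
Hull (CCW) = [(-10, -3), (-8, -5), (4, -7), (-3, 9)]

Jarvis march: at each step, from the current hull vertex p, select the next vertex q as the point such that every other point lies strictly to the left of (or on) the directed line p → q. (Equivalently: for every other point r, the cross product (q − p) × (r − p) ≥ 0.)
Starting point (lowest x, tie lowest y): (-10, -3). Wrap until returning to start. Resulting hull: (-10, -3), (-8, -5), (4, -7), (-3, 9).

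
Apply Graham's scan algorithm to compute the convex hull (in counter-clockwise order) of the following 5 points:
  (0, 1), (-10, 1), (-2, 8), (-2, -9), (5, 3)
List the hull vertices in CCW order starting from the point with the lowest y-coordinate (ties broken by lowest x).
Hull (CCW) = [(-2, -9), (5, 3), (-2, 8), (-10, 1)]

Graham scan procedure:
  1. Find the pivot p₀ = point with lowest y (tie → lowest x): (-2, -9).
  2. Sort the remaining points by polar angle around p₀.
  3. Walk through sorted points, maintaining a stack; pop the top while the last three entries make a non-left turn (cross product ≤ 0).
  4. Final stack is the convex hull in CCW order: (-2, -9), (5, 3), (-2, 8), (-10, 1).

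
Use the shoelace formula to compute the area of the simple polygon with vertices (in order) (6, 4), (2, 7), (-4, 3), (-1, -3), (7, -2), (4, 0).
Area = 65

Shoelace formula: Area = (1/2) |Σ_i (x_i · y_{i+1} − x_{i+1} · y_i)| (indices mod n). Compute each cross term:
  (6)(7) − (2)(4) = 34
  (2)(3) − (-4)(7) = 34
  (-4)(-3) − (-1)(3) = 15
  (-1)(-2) − (7)(-3) = 23
  (7)(0) − (4)(-2) = 8
  (4)(4) − (6)(0) = 16
Sum = 130, so (signed) Area = 130/2 = 65, |Area| = 65.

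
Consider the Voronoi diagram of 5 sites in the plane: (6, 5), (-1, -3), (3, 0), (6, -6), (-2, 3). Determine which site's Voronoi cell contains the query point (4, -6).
Nearest site = (6, -6)

The Voronoi cell of site s contains exactly those query points closer to s than to any other site. Compute squared distances from q = (4, -6) to each site:
  (6 − 4)² + (-6 − -6)² = 4
  (-1 − 4)² + (-3 − -6)² = 34
  (3 − 4)² + (0 − -6)² = 37
  (-2 − 4)² + (3 − -6)² = 117
  (6 − 4)² + (5 − -6)² = 125
Minimum is attained by (6, -6), so q lies in its Voronoi cell.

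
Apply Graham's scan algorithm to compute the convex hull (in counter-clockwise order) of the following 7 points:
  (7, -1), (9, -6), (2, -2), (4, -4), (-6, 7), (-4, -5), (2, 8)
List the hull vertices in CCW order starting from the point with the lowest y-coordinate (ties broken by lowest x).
Hull (CCW) = [(9, -6), (7, -1), (2, 8), (-6, 7), (-4, -5)]

Graham scan procedure:
  1. Find the pivot p₀ = point with lowest y (tie → lowest x): (9, -6).
  2. Sort the remaining points by polar angle around p₀.
  3. Walk through sorted points, maintaining a stack; pop the top while the last three entries make a non-left turn (cross product ≤ 0).
  4. Final stack is the convex hull in CCW order: (9, -6), (7, -1), (2, 8), (-6, 7), (-4, -5).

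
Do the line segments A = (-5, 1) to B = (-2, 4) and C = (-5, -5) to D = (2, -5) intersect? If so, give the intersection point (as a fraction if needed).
No (intersection of containing lines falls outside at least one segment)

Parametrize and solve: t = -2, s = -6/7. At least one of these is outside [0, 1], so the segments do not intersect.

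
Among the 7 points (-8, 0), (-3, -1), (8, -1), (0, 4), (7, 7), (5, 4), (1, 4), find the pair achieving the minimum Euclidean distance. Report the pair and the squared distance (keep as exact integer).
Pair = ((0, 4), (1, 4)); squared distance = 1

Compute all C(7, 2) = 21 pairwise squared distances (x_i − x_j)² + (y_i − y_j)². The minimum is 1, attained by the pair ((0, 4), (1, 4)).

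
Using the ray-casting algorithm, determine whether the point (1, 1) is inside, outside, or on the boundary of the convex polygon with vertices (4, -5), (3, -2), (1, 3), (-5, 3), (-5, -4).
The point (1, 1) lies strictly inside the polygon

Cast a horizontal ray to the right from the query point and count how many polygon edges it crosses (each edge strictly once or zero times, handled with the usual half-open convention). 
Parity of crossings → odd ⇒ inside.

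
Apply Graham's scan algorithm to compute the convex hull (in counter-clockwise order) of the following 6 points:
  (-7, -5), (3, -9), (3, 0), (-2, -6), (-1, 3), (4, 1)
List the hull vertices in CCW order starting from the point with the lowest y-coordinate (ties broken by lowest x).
Hull (CCW) = [(3, -9), (4, 1), (-1, 3), (-7, -5)]

Graham scan procedure:
  1. Find the pivot p₀ = point with lowest y (tie → lowest x): (3, -9).
  2. Sort the remaining points by polar angle around p₀.
  3. Walk through sorted points, maintaining a stack; pop the top while the last three entries make a non-left turn (cross product ≤ 0).
  4. Final stack is the convex hull in CCW order: (3, -9), (4, 1), (-1, 3), (-7, -5).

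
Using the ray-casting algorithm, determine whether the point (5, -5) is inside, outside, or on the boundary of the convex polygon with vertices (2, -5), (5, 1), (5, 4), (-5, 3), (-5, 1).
The point (5, -5) lies strictly outside the polygon

Cast a horizontal ray to the right from the query point and count how many polygon edges it crosses (each edge strictly once or zero times, handled with the usual half-open convention). 
Parity of crossings → even ⇒ outside.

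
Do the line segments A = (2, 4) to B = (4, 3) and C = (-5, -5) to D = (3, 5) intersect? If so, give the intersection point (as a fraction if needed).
Yes; intersection at (15/7, 55/14) (t = 1/14 on AB, s = 25/28 on CD)

Parametrize AB as A + t(B − A) = (2 + 2 t, 4 + -1 t) and CD as C + s(D − C) = (-5 + 8 s, -5 + 10 s). Solve the linear system for (t, s). Determinant = -28 ≠ 0, so a unique intersection of the containing lines exists. Solution: t = 1/14, s = 25/28 — both in [0, 1], so the segments cross. Intersection point: (15/7, 55/14).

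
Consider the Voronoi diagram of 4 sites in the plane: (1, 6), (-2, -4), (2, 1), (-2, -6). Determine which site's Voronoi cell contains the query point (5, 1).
Nearest site = (2, 1)

The Voronoi cell of site s contains exactly those query points closer to s than to any other site. Compute squared distances from q = (5, 1) to each site:
  (2 − 5)² + (1 − 1)² = 9
  (1 − 5)² + (6 − 1)² = 41
  (-2 − 5)² + (-4 − 1)² = 74
  (-2 − 5)² + (-6 − 1)² = 98
Minimum is attained by (2, 1), so q lies in its Voronoi cell.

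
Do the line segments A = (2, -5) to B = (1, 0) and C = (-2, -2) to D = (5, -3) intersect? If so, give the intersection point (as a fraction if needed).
Yes; intersection at (3/2, -5/2) (t = 1/2 on AB, s = 1/2 on CD)

Parametrize AB as A + t(B − A) = (2 + -1 t, -5 + 5 t) and CD as C + s(D − C) = (-2 + 7 s, -2 + -1 s). Solve the linear system for (t, s). Determinant = 34 ≠ 0, so a unique intersection of the containing lines exists. Solution: t = 1/2, s = 1/2 — both in [0, 1], so the segments cross. Intersection point: (3/2, -5/2).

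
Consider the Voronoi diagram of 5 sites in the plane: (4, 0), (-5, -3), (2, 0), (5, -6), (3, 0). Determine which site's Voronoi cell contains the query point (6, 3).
Nearest site = (4, 0)

The Voronoi cell of site s contains exactly those query points closer to s than to any other site. Compute squared distances from q = (6, 3) to each site:
  (4 − 6)² + (0 − 3)² = 13
  (3 − 6)² + (0 − 3)² = 18
  (2 − 6)² + (0 − 3)² = 25
  (5 − 6)² + (-6 − 3)² = 82
  (-5 − 6)² + (-3 − 3)² = 157
Minimum is attained by (4, 0), so q lies in its Voronoi cell.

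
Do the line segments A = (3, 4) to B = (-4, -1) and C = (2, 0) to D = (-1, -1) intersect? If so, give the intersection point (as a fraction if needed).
No (intersection of containing lines falls outside at least one segment)

Parametrize and solve: t = 11/8, s = 23/8. At least one of these is outside [0, 1], so the segments do not intersect.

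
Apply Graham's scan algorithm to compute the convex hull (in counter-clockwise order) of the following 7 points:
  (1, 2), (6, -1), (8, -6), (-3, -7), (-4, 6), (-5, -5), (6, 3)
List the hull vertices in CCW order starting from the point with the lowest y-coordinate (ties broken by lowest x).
Hull (CCW) = [(-3, -7), (8, -6), (6, 3), (-4, 6), (-5, -5)]

Graham scan procedure:
  1. Find the pivot p₀ = point with lowest y (tie → lowest x): (-3, -7).
  2. Sort the remaining points by polar angle around p₀.
  3. Walk through sorted points, maintaining a stack; pop the top while the last three entries make a non-left turn (cross product ≤ 0).
  4. Final stack is the convex hull in CCW order: (-3, -7), (8, -6), (6, 3), (-4, 6), (-5, -5).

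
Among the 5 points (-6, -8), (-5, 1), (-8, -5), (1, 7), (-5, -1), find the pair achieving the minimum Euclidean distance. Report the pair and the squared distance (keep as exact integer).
Pair = ((-5, 1), (-5, -1)); squared distance = 4

Compute all C(5, 2) = 10 pairwise squared distances (x_i − x_j)² + (y_i − y_j)². The minimum is 4, attained by the pair ((-5, 1), (-5, -1)).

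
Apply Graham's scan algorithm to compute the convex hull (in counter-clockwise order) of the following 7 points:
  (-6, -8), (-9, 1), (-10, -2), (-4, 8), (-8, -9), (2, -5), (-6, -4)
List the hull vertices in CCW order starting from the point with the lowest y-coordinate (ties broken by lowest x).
Hull (CCW) = [(-8, -9), (2, -5), (-4, 8), (-9, 1), (-10, -2)]

Graham scan procedure:
  1. Find the pivot p₀ = point with lowest y (tie → lowest x): (-8, -9).
  2. Sort the remaining points by polar angle around p₀.
  3. Walk through sorted points, maintaining a stack; pop the top while the last three entries make a non-left turn (cross product ≤ 0).
  4. Final stack is the convex hull in CCW order: (-8, -9), (2, -5), (-4, 8), (-9, 1), (-10, -2).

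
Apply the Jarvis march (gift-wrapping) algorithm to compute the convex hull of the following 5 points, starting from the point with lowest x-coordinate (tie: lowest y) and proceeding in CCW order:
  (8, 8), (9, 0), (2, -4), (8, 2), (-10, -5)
Hull (CCW) = [(-10, -5), (2, -4), (9, 0), (8, 8)]

Jarvis march: at each step, from the current hull vertex p, select the next vertex q as the point such that every other point lies strictly to the left of (or on) the directed line p → q. (Equivalently: for every other point r, the cross product (q − p) × (r − p) ≥ 0.)
Starting point (lowest x, tie lowest y): (-10, -5). Wrap until returning to start. Resulting hull: (-10, -5), (2, -4), (9, 0), (8, 8).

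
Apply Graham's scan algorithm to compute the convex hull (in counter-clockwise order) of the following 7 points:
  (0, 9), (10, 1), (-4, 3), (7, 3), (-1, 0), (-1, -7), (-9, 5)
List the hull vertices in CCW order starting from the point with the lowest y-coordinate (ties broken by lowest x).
Hull (CCW) = [(-1, -7), (10, 1), (0, 9), (-9, 5)]

Graham scan procedure:
  1. Find the pivot p₀ = point with lowest y (tie → lowest x): (-1, -7).
  2. Sort the remaining points by polar angle around p₀.
  3. Walk through sorted points, maintaining a stack; pop the top while the last three entries make a non-left turn (cross product ≤ 0).
  4. Final stack is the convex hull in CCW order: (-1, -7), (10, 1), (0, 9), (-9, 5).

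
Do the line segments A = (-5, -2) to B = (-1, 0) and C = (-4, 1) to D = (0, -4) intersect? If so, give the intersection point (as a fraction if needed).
Yes; intersection at (-18/7, -11/14) (t = 17/28 on AB, s = 5/14 on CD)

Parametrize AB as A + t(B − A) = (-5 + 4 t, -2 + 2 t) and CD as C + s(D − C) = (-4 + 4 s, 1 + -5 s). Solve the linear system for (t, s). Determinant = 28 ≠ 0, so a unique intersection of the containing lines exists. Solution: t = 17/28, s = 5/14 — both in [0, 1], so the segments cross. Intersection point: (-18/7, -11/14).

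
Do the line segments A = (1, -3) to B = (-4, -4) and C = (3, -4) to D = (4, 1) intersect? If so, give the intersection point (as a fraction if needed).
No (intersection of containing lines falls outside at least one segment)

Parametrize and solve: t = -11/24, s = 7/24. At least one of these is outside [0, 1], so the segments do not intersect.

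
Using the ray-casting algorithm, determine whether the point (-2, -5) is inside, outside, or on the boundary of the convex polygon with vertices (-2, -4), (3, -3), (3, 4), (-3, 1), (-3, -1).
The point (-2, -5) lies strictly outside the polygon

Cast a horizontal ray to the right from the query point and count how many polygon edges it crosses (each edge strictly once or zero times, handled with the usual half-open convention). 
Parity of crossings → even ⇒ outside.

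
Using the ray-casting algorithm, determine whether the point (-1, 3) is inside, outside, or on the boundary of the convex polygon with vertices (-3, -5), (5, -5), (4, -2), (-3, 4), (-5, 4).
The point (-1, 3) lies strictly outside the polygon

Cast a horizontal ray to the right from the query point and count how many polygon edges it crosses (each edge strictly once or zero times, handled with the usual half-open convention). 
Parity of crossings → even ⇒ outside.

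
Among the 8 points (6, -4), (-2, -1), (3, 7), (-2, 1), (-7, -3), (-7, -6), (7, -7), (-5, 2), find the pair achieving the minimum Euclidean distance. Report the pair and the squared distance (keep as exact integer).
Pair = ((-2, -1), (-2, 1)); squared distance = 4

Compute all C(8, 2) = 28 pairwise squared distances (x_i − x_j)² + (y_i − y_j)². The minimum is 4, attained by the pair ((-2, -1), (-2, 1)).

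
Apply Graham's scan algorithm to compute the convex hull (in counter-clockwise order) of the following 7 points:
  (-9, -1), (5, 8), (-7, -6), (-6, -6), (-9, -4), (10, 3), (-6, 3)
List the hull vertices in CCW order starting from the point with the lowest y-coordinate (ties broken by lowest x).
Hull (CCW) = [(-7, -6), (-6, -6), (10, 3), (5, 8), (-6, 3), (-9, -1), (-9, -4)]

Graham scan procedure:
  1. Find the pivot p₀ = point with lowest y (tie → lowest x): (-7, -6).
  2. Sort the remaining points by polar angle around p₀.
  3. Walk through sorted points, maintaining a stack; pop the top while the last three entries make a non-left turn (cross product ≤ 0).
  4. Final stack is the convex hull in CCW order: (-7, -6), (-6, -6), (10, 3), (5, 8), (-6, 3), (-9, -1), (-9, -4).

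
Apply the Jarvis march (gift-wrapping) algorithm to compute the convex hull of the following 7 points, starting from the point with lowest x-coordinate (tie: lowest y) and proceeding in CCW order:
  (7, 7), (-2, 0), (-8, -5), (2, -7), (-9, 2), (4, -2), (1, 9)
Hull (CCW) = [(-9, 2), (-8, -5), (2, -7), (4, -2), (7, 7), (1, 9)]

Jarvis march: at each step, from the current hull vertex p, select the next vertex q as the point such that every other point lies strictly to the left of (or on) the directed line p → q. (Equivalently: for every other point r, the cross product (q − p) × (r − p) ≥ 0.)
Starting point (lowest x, tie lowest y): (-9, 2). Wrap until returning to start. Resulting hull: (-9, 2), (-8, -5), (2, -7), (4, -2), (7, 7), (1, 9).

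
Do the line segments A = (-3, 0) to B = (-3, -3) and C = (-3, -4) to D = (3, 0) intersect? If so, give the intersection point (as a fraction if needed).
No (intersection of containing lines falls outside at least one segment)

Parametrize and solve: t = 4/3, s = 0. At least one of these is outside [0, 1], so the segments do not intersect.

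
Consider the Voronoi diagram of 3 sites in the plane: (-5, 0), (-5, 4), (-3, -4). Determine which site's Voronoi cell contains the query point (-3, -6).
Nearest site = (-3, -4)

The Voronoi cell of site s contains exactly those query points closer to s than to any other site. Compute squared distances from q = (-3, -6) to each site:
  (-3 − -3)² + (-4 − -6)² = 4
  (-5 − -3)² + (0 − -6)² = 40
  (-5 − -3)² + (4 − -6)² = 104
Minimum is attained by (-3, -4), so q lies in its Voronoi cell.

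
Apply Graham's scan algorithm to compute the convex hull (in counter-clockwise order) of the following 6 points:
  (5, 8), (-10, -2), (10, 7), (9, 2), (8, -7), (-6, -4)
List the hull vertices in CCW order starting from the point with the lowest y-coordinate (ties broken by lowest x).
Hull (CCW) = [(8, -7), (10, 7), (5, 8), (-10, -2), (-6, -4)]

Graham scan procedure:
  1. Find the pivot p₀ = point with lowest y (tie → lowest x): (8, -7).
  2. Sort the remaining points by polar angle around p₀.
  3. Walk through sorted points, maintaining a stack; pop the top while the last three entries make a non-left turn (cross product ≤ 0).
  4. Final stack is the convex hull in CCW order: (8, -7), (10, 7), (5, 8), (-10, -2), (-6, -4).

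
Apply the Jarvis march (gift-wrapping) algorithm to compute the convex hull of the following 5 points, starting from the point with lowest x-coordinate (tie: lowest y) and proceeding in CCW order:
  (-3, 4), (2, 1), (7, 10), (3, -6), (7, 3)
Hull (CCW) = [(-3, 4), (3, -6), (7, 3), (7, 10)]

Jarvis march: at each step, from the current hull vertex p, select the next vertex q as the point such that every other point lies strictly to the left of (or on) the directed line p → q. (Equivalently: for every other point r, the cross product (q − p) × (r − p) ≥ 0.)
Starting point (lowest x, tie lowest y): (-3, 4). Wrap until returning to start. Resulting hull: (-3, 4), (3, -6), (7, 3), (7, 10).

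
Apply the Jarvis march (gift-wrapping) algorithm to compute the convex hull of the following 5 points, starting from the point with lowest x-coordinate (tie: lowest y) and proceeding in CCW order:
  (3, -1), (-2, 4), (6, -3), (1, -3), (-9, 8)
Hull (CCW) = [(-9, 8), (1, -3), (6, -3), (-2, 4)]

Jarvis march: at each step, from the current hull vertex p, select the next vertex q as the point such that every other point lies strictly to the left of (or on) the directed line p → q. (Equivalently: for every other point r, the cross product (q − p) × (r − p) ≥ 0.)
Starting point (lowest x, tie lowest y): (-9, 8). Wrap until returning to start. Resulting hull: (-9, 8), (1, -3), (6, -3), (-2, 4).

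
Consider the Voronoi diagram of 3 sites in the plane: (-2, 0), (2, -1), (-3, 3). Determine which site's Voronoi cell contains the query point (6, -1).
Nearest site = (2, -1)

The Voronoi cell of site s contains exactly those query points closer to s than to any other site. Compute squared distances from q = (6, -1) to each site:
  (2 − 6)² + (-1 − -1)² = 16
  (-2 − 6)² + (0 − -1)² = 65
  (-3 − 6)² + (3 − -1)² = 97
Minimum is attained by (2, -1), so q lies in its Voronoi cell.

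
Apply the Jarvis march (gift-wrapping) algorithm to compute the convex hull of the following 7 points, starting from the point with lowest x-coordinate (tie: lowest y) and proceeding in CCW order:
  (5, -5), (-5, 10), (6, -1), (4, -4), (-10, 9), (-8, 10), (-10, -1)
Hull (CCW) = [(-10, -1), (5, -5), (6, -1), (-5, 10), (-8, 10), (-10, 9)]

Jarvis march: at each step, from the current hull vertex p, select the next vertex q as the point such that every other point lies strictly to the left of (or on) the directed line p → q. (Equivalently: for every other point r, the cross product (q − p) × (r − p) ≥ 0.)
Starting point (lowest x, tie lowest y): (-10, -1). Wrap until returning to start. Resulting hull: (-10, -1), (5, -5), (6, -1), (-5, 10), (-8, 10), (-10, 9).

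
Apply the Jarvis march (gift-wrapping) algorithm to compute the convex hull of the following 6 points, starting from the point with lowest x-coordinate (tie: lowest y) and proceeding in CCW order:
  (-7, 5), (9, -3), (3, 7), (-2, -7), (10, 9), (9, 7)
Hull (CCW) = [(-7, 5), (-2, -7), (9, -3), (10, 9)]

Jarvis march: at each step, from the current hull vertex p, select the next vertex q as the point such that every other point lies strictly to the left of (or on) the directed line p → q. (Equivalently: for every other point r, the cross product (q − p) × (r − p) ≥ 0.)
Starting point (lowest x, tie lowest y): (-7, 5). Wrap until returning to start. Resulting hull: (-7, 5), (-2, -7), (9, -3), (10, 9).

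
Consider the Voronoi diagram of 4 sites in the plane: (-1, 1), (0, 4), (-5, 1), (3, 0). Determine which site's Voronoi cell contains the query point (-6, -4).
Nearest site = (-5, 1)

The Voronoi cell of site s contains exactly those query points closer to s than to any other site. Compute squared distances from q = (-6, -4) to each site:
  (-5 − -6)² + (1 − -4)² = 26
  (-1 − -6)² + (1 − -4)² = 50
  (3 − -6)² + (0 − -4)² = 97
  (0 − -6)² + (4 − -4)² = 100
Minimum is attained by (-5, 1), so q lies in its Voronoi cell.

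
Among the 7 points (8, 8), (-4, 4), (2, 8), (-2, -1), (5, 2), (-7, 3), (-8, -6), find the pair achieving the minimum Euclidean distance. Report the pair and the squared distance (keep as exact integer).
Pair = ((-4, 4), (-7, 3)); squared distance = 10

Compute all C(7, 2) = 21 pairwise squared distances (x_i − x_j)² + (y_i − y_j)². The minimum is 10, attained by the pair ((-4, 4), (-7, 3)).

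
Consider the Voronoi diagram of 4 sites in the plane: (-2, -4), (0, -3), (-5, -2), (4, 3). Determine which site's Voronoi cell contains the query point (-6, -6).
Nearest site = (-5, -2)

The Voronoi cell of site s contains exactly those query points closer to s than to any other site. Compute squared distances from q = (-6, -6) to each site:
  (-5 − -6)² + (-2 − -6)² = 17
  (-2 − -6)² + (-4 − -6)² = 20
  (0 − -6)² + (-3 − -6)² = 45
  (4 − -6)² + (3 − -6)² = 181
Minimum is attained by (-5, -2), so q lies in its Voronoi cell.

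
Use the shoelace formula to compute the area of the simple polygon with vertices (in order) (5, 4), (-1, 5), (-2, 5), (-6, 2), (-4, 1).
Area = 41/2

Shoelace formula: Area = (1/2) |Σ_i (x_i · y_{i+1} − x_{i+1} · y_i)| (indices mod n). Compute each cross term:
  (5)(5) − (-1)(4) = 29
  (-1)(5) − (-2)(5) = 5
  (-2)(2) − (-6)(5) = 26
  (-6)(1) − (-4)(2) = 2
  (-4)(4) − (5)(1) = -21
Sum = 41, so (signed) Area = 41/2 = 41/2, |Area| = 41/2.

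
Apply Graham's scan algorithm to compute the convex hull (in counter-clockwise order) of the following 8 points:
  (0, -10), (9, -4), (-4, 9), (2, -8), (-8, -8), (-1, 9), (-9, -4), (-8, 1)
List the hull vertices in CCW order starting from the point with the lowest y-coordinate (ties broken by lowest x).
Hull (CCW) = [(0, -10), (9, -4), (-1, 9), (-4, 9), (-8, 1), (-9, -4), (-8, -8)]

Graham scan procedure:
  1. Find the pivot p₀ = point with lowest y (tie → lowest x): (0, -10).
  2. Sort the remaining points by polar angle around p₀.
  3. Walk through sorted points, maintaining a stack; pop the top while the last three entries make a non-left turn (cross product ≤ 0).
  4. Final stack is the convex hull in CCW order: (0, -10), (9, -4), (-1, 9), (-4, 9), (-8, 1), (-9, -4), (-8, -8).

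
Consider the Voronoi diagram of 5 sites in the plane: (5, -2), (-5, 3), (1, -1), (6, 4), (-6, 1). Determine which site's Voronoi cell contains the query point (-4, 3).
Nearest site = (-5, 3)

The Voronoi cell of site s contains exactly those query points closer to s than to any other site. Compute squared distances from q = (-4, 3) to each site:
  (-5 − -4)² + (3 − 3)² = 1
  (-6 − -4)² + (1 − 3)² = 8
  (1 − -4)² + (-1 − 3)² = 41
  (6 − -4)² + (4 − 3)² = 101
  (5 − -4)² + (-2 − 3)² = 106
Minimum is attained by (-5, 3), so q lies in its Voronoi cell.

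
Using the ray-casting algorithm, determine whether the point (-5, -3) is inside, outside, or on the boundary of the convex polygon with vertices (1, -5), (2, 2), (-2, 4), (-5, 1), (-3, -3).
The point (-5, -3) lies strictly outside the polygon

Cast a horizontal ray to the right from the query point and count how many polygon edges it crosses (each edge strictly once or zero times, handled with the usual half-open convention). 
Parity of crossings → even ⇒ outside.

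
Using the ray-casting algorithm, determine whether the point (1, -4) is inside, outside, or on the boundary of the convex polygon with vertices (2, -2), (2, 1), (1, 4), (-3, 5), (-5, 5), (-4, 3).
The point (1, -4) lies strictly outside the polygon

Cast a horizontal ray to the right from the query point and count how many polygon edges it crosses (each edge strictly once or zero times, handled with the usual half-open convention). 
Parity of crossings → even ⇒ outside.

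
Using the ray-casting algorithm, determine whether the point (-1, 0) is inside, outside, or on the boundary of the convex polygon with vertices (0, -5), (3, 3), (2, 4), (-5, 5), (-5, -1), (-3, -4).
The point (-1, 0) lies strictly inside the polygon

Cast a horizontal ray to the right from the query point and count how many polygon edges it crosses (each edge strictly once or zero times, handled with the usual half-open convention). 
Parity of crossings → odd ⇒ inside.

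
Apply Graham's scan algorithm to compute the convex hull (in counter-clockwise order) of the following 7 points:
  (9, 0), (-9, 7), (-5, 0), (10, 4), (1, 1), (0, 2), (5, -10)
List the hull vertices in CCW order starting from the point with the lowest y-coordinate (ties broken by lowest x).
Hull (CCW) = [(5, -10), (9, 0), (10, 4), (-9, 7), (-5, 0)]

Graham scan procedure:
  1. Find the pivot p₀ = point with lowest y (tie → lowest x): (5, -10).
  2. Sort the remaining points by polar angle around p₀.
  3. Walk through sorted points, maintaining a stack; pop the top while the last three entries make a non-left turn (cross product ≤ 0).
  4. Final stack is the convex hull in CCW order: (5, -10), (9, 0), (10, 4), (-9, 7), (-5, 0).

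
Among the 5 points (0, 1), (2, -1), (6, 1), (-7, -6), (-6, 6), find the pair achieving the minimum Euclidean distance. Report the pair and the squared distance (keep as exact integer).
Pair = ((0, 1), (2, -1)); squared distance = 8

Compute all C(5, 2) = 10 pairwise squared distances (x_i − x_j)² + (y_i − y_j)². The minimum is 8, attained by the pair ((0, 1), (2, -1)).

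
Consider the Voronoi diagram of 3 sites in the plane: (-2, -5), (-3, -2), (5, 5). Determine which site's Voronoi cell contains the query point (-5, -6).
Nearest site = (-2, -5)

The Voronoi cell of site s contains exactly those query points closer to s than to any other site. Compute squared distances from q = (-5, -6) to each site:
  (-2 − -5)² + (-5 − -6)² = 10
  (-3 − -5)² + (-2 − -6)² = 20
  (5 − -5)² + (5 − -6)² = 221
Minimum is attained by (-2, -5), so q lies in its Voronoi cell.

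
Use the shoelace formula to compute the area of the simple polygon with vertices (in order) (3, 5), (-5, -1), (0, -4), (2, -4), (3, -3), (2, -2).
Area = 36

Shoelace formula: Area = (1/2) |Σ_i (x_i · y_{i+1} − x_{i+1} · y_i)| (indices mod n). Compute each cross term:
  (3)(-1) − (-5)(5) = 22
  (-5)(-4) − (0)(-1) = 20
  (0)(-4) − (2)(-4) = 8
  (2)(-3) − (3)(-4) = 6
  (3)(-2) − (2)(-3) = 0
  (2)(5) − (3)(-2) = 16
Sum = 72, so (signed) Area = 72/2 = 36, |Area| = 36.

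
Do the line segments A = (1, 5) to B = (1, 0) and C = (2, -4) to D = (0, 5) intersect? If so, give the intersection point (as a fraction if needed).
Yes; intersection at (1, 1/2) (t = 9/10 on AB, s = 1/2 on CD)

Parametrize AB as A + t(B − A) = (1 + 0 t, 5 + -5 t) and CD as C + s(D − C) = (2 + -2 s, -4 + 9 s). Solve the linear system for (t, s). Determinant = 10 ≠ 0, so a unique intersection of the containing lines exists. Solution: t = 9/10, s = 1/2 — both in [0, 1], so the segments cross. Intersection point: (1, 1/2).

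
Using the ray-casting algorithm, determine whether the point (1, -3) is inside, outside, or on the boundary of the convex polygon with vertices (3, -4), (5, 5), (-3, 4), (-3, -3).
The point (1, -3) lies strictly inside the polygon

Cast a horizontal ray to the right from the query point and count how many polygon edges it crosses (each edge strictly once or zero times, handled with the usual half-open convention). 
Parity of crossings → odd ⇒ inside.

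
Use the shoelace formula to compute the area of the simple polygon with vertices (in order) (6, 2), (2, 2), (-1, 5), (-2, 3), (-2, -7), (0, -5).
Area = 87/2

Shoelace formula: Area = (1/2) |Σ_i (x_i · y_{i+1} − x_{i+1} · y_i)| (indices mod n). Compute each cross term:
  (6)(2) − (2)(2) = 8
  (2)(5) − (-1)(2) = 12
  (-1)(3) − (-2)(5) = 7
  (-2)(-7) − (-2)(3) = 20
  (-2)(-5) − (0)(-7) = 10
  (0)(2) − (6)(-5) = 30
Sum = 87, so (signed) Area = 87/2 = 87/2, |Area| = 87/2.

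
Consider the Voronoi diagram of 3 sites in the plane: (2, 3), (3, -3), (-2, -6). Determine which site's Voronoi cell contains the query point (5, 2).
Nearest site = (2, 3)

The Voronoi cell of site s contains exactly those query points closer to s than to any other site. Compute squared distances from q = (5, 2) to each site:
  (2 − 5)² + (3 − 2)² = 10
  (3 − 5)² + (-3 − 2)² = 29
  (-2 − 5)² + (-6 − 2)² = 113
Minimum is attained by (2, 3), so q lies in its Voronoi cell.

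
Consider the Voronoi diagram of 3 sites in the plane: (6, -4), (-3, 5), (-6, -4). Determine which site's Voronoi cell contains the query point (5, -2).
Nearest site = (6, -4)

The Voronoi cell of site s contains exactly those query points closer to s than to any other site. Compute squared distances from q = (5, -2) to each site:
  (6 − 5)² + (-4 − -2)² = 5
  (-3 − 5)² + (5 − -2)² = 113
  (-6 − 5)² + (-4 − -2)² = 125
Minimum is attained by (6, -4), so q lies in its Voronoi cell.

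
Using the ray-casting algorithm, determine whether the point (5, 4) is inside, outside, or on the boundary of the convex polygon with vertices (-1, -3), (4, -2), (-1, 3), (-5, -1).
The point (5, 4) lies strictly outside the polygon

Cast a horizontal ray to the right from the query point and count how many polygon edges it crosses (each edge strictly once or zero times, handled with the usual half-open convention). 
Parity of crossings → even ⇒ outside.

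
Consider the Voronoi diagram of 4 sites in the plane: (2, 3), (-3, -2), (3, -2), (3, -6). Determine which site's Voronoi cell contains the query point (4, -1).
Nearest site = (3, -2)

The Voronoi cell of site s contains exactly those query points closer to s than to any other site. Compute squared distances from q = (4, -1) to each site:
  (3 − 4)² + (-2 − -1)² = 2
  (2 − 4)² + (3 − -1)² = 20
  (3 − 4)² + (-6 − -1)² = 26
  (-3 − 4)² + (-2 − -1)² = 50
Minimum is attained by (3, -2), so q lies in its Voronoi cell.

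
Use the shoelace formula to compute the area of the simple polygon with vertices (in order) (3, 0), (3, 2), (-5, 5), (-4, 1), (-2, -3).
Area = 69/2

Shoelace formula: Area = (1/2) |Σ_i (x_i · y_{i+1} − x_{i+1} · y_i)| (indices mod n). Compute each cross term:
  (3)(2) − (3)(0) = 6
  (3)(5) − (-5)(2) = 25
  (-5)(1) − (-4)(5) = 15
  (-4)(-3) − (-2)(1) = 14
  (-2)(0) − (3)(-3) = 9
Sum = 69, so (signed) Area = 69/2 = 69/2, |Area| = 69/2.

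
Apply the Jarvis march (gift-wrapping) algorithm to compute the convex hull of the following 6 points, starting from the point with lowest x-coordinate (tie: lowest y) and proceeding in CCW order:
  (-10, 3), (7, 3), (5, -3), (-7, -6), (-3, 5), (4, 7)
Hull (CCW) = [(-10, 3), (-7, -6), (5, -3), (7, 3), (4, 7)]

Jarvis march: at each step, from the current hull vertex p, select the next vertex q as the point such that every other point lies strictly to the left of (or on) the directed line p → q. (Equivalently: for every other point r, the cross product (q − p) × (r − p) ≥ 0.)
Starting point (lowest x, tie lowest y): (-10, 3). Wrap until returning to start. Resulting hull: (-10, 3), (-7, -6), (5, -3), (7, 3), (4, 7).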